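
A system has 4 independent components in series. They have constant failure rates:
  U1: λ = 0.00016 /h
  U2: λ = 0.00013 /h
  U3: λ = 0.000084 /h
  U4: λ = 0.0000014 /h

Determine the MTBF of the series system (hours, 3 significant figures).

Series of exponential components: λ_sys = Σ λ_i
λ_sys = 0.00016 + 0.00013 + 0.000084 + 0.0000014 = 3.7540e-04 /h
MTBF = 1 / λ_sys = 2660 h

2660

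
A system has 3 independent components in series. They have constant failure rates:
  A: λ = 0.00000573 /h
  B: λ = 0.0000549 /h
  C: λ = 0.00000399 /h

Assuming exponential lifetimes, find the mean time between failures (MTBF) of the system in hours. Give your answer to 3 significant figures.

Series of exponential components: λ_sys = Σ λ_i
λ_sys = 0.00000573 + 0.0000549 + 0.00000399 = 6.4620e-05 /h
MTBF = 1 / λ_sys = 15500 h

15500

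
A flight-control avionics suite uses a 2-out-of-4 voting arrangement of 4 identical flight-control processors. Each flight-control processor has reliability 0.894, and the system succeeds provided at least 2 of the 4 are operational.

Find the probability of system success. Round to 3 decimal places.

0.996

R = Σ_{i=2}^{4} C(4,i) p^i (1−p)^{4−i} with p = 0.894
C(4,2)·0.894^2·0.106^2 = 0.05388
C(4,3)·0.894^3·0.106^1 = 0.30296
C(4,4)·0.894^4·0.106^0 = 0.63878
Sum = 0.996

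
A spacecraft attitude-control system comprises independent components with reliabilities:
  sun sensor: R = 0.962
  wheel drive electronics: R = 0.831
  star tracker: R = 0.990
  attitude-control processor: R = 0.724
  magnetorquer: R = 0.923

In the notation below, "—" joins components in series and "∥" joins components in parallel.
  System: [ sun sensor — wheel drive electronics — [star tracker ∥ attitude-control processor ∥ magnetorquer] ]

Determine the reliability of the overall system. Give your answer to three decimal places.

Parallel (star tracker, attitude-control processor, and magnetorquer): 1 − (1 − 0.99000)(1 − 0.72400)(1 − 0.92300) = 0.99979
Series (sun sensor, wheel drive electronics, and [0.99979]): 0.96200 × 0.83100 × 0.99979 = 0.799

0.799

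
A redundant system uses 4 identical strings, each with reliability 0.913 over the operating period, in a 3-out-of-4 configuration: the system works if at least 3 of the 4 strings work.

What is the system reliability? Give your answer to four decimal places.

R = Σ_{i=3}^{4} C(4,i) p^i (1−p)^{4−i} with p = 0.913
C(4,3)·0.913^3·0.087^1 = 0.264845
C(4,4)·0.913^4·0.087^0 = 0.694837
Sum = 0.9597

0.9597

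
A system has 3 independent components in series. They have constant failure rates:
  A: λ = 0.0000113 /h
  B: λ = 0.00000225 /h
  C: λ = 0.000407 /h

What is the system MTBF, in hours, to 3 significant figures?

2380

Series of exponential components: λ_sys = Σ λ_i
λ_sys = 0.0000113 + 0.00000225 + 0.000407 = 4.2055e-04 /h
MTBF = 1 / λ_sys = 2380 h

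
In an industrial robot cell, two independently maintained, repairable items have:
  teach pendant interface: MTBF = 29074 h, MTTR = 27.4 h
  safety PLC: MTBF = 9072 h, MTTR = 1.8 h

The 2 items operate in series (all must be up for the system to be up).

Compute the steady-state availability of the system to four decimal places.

A(teach pendant interface) = MTBF/(MTBF+MTTR) = 29074/(29074+27.4) = 0.999058
A(safety PLC) = MTBF/(MTBF+MTTR) = 9072/(9072+1.8) = 0.999802
Series availability: 0.999058 × 0.999802 = 0.9989

0.9989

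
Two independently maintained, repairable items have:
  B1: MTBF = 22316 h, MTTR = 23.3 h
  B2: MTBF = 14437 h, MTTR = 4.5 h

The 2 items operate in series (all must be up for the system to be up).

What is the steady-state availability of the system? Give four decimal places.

0.9986

A(B1) = MTBF/(MTBF+MTTR) = 22316/(22316+23.3) = 0.998957
A(B2) = MTBF/(MTBF+MTTR) = 14437/(14437+4.5) = 0.999688
Series availability: 0.998957 × 0.999688 = 0.9986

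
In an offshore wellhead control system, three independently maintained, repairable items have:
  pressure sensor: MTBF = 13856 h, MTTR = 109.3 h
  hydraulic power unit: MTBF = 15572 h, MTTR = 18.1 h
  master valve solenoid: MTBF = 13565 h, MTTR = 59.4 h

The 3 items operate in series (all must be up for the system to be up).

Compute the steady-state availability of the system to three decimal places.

0.987

A(pressure sensor) = MTBF/(MTBF+MTTR) = 13856/(13856+109.3) = 0.992173
A(hydraulic power unit) = MTBF/(MTBF+MTTR) = 15572/(15572+18.1) = 0.998839
A(master valve solenoid) = MTBF/(MTBF+MTTR) = 13565/(13565+59.4) = 0.995640
Series availability: 0.992173 × 0.998839 × 0.995640 = 0.987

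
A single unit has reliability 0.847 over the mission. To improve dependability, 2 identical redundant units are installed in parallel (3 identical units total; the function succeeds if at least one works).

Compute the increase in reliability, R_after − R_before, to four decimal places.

R_before = 0.847
R_after = 1 − (1 − 0.847)^3 = 0.9964
ΔR = 0.9964 − 0.847 = 0.1494

0.1494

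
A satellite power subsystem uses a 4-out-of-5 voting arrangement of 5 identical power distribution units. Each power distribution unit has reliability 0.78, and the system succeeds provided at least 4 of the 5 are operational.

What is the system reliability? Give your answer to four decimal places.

0.6959

R = Σ_{i=4}^{5} C(5,i) p^i (1−p)^{5−i} with p = 0.78
C(5,4)·0.78^4·0.22^1 = 0.407166
C(5,5)·0.78^5·0.22^0 = 0.288717
Sum = 0.6959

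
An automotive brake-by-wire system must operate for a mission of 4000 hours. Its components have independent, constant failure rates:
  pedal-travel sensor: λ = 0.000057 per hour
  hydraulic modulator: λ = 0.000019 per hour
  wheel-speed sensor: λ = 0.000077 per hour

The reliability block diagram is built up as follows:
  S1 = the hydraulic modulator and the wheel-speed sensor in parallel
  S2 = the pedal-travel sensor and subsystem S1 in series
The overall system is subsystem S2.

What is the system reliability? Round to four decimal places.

0.7807

R(pedal-travel sensor) = exp(−0.000057 × 4000) = 0.796124
R(hydraulic modulator) = exp(−0.000019 × 4000) = 0.926816
R(wheel-speed sensor) = exp(−0.000077 × 4000) = 0.734915
Parallel (hydraulic modulator and wheel-speed sensor): 1 − (1 − 0.926816)(1 − 0.734915) = 0.980600
Series (pedal-travel sensor and [0.980600]): 0.796124 × 0.980600 = 0.7807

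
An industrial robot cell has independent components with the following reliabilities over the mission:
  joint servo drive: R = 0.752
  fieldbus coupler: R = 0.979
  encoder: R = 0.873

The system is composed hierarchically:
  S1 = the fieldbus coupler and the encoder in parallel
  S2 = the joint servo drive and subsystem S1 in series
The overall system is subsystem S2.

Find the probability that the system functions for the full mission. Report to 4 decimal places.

Parallel (fieldbus coupler and encoder): 1 − (1 − 0.979000)(1 − 0.873000) = 0.997333
Series (joint servo drive and [0.997333]): 0.752000 × 0.997333 = 0.7500

0.7500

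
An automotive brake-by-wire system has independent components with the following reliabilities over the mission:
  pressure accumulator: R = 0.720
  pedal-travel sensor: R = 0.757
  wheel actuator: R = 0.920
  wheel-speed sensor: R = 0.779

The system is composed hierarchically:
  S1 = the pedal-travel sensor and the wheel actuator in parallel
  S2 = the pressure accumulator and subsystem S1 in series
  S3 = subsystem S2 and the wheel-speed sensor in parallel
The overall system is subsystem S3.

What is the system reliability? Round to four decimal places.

Parallel (pedal-travel sensor and wheel actuator): 1 − (1 − 0.757000)(1 − 0.920000) = 0.980560
Series (pressure accumulator and [0.980560]): 0.720000 × 0.980560 = 0.706003
Parallel ([0.706003] and wheel-speed sensor): 1 − (1 − 0.706003)(1 − 0.779000) = 0.9350

0.9350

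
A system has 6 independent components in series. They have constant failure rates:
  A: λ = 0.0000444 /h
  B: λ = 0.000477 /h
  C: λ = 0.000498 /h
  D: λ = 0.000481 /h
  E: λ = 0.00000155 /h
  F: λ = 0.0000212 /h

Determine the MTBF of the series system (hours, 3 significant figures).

Series of exponential components: λ_sys = Σ λ_i
λ_sys = 0.0000444 + 0.000477 + 0.000498 + 0.000481 + 0.00000155 + 0.0000212 = 1.5232e-03 /h
MTBF = 1 / λ_sys = 657 h

657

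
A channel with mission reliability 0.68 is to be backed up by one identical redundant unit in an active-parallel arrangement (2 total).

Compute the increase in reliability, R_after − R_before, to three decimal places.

0.218

R_before = 0.68
R_after = 1 − (1 − 0.68)^2 = 0.898
ΔR = 0.898 − 0.68 = 0.218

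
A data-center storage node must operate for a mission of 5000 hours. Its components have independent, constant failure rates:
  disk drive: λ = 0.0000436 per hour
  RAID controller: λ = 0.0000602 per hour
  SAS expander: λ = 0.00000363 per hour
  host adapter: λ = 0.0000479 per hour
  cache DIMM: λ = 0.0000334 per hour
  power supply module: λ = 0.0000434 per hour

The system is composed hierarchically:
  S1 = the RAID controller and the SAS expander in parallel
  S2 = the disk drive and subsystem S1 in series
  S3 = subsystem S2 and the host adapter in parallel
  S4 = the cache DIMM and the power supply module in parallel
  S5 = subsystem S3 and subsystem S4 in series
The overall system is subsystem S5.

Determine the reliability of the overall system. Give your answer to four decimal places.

0.9288

R(disk drive) = exp(−0.0000436 × 5000) = 0.804125
R(RAID controller) = exp(−0.0000602 × 5000) = 0.740078
R(SAS expander) = exp(−0.00000363 × 5000) = 0.982014
R(host adapter) = exp(−0.0000479 × 5000) = 0.787021
R(cache DIMM) = exp(−0.0000334 × 5000) = 0.846200
R(power supply module) = exp(−0.0000434 × 5000) = 0.804930
Parallel (RAID controller and SAS expander): 1 − (1 − 0.740078)(1 − 0.982014) = 0.995325
Series (disk drive and [0.995325]): 0.804125 × 0.995325 = 0.800366
Parallel ([0.800366] and host adapter): 1 − (1 − 0.800366)(1 − 0.787021) = 0.957482
Parallel (cache DIMM and power supply module): 1 − (1 − 0.846200)(1 − 0.804930) = 0.969998
Series ([0.957482] and [0.969998]): 0.957482 × 0.969998 = 0.9288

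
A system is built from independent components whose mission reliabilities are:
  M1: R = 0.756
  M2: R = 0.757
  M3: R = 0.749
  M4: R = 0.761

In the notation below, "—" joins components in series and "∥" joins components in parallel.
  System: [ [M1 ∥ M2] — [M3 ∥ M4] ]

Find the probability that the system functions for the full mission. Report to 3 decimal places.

0.884

Parallel (M1 and M2): 1 − (1 − 0.75600)(1 − 0.75700) = 0.94071
Parallel (M3 and M4): 1 − (1 − 0.74900)(1 − 0.76100) = 0.94001
Series ([0.94071] and [0.94001]): 0.94071 × 0.94001 = 0.884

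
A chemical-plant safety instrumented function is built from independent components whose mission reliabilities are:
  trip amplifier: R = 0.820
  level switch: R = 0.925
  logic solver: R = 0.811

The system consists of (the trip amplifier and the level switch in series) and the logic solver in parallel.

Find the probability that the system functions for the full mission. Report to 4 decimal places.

0.9544

Series (trip amplifier and level switch): 0.820000 × 0.925000 = 0.758500
Parallel ([0.758500] and logic solver): 1 − (1 − 0.758500)(1 − 0.811000) = 0.9544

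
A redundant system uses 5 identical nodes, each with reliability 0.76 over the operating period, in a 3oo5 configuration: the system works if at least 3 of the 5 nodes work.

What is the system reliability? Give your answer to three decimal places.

R = Σ_{i=3}^{5} C(5,i) p^i (1−p)^{5−i} with p = 0.76
C(5,3)·0.76^3·0.24^2 = 0.25285
C(5,4)·0.76^4·0.24^1 = 0.40035
C(5,5)·0.76^5·0.24^0 = 0.25355
Sum = 0.907

0.907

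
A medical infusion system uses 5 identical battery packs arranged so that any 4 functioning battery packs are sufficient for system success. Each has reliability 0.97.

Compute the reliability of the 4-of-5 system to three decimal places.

0.992

R = Σ_{i=4}^{5} C(5,i) p^i (1−p)^{5−i} with p = 0.97
C(5,4)·0.97^4·0.03^1 = 0.13279
C(5,5)·0.97^5·0.03^0 = 0.85873
Sum = 0.992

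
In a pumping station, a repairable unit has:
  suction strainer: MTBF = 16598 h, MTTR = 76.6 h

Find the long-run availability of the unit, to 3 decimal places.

0.995

A(suction strainer) = MTBF/(MTBF+MTTR) = 16598/(16598+76.6) = 0.995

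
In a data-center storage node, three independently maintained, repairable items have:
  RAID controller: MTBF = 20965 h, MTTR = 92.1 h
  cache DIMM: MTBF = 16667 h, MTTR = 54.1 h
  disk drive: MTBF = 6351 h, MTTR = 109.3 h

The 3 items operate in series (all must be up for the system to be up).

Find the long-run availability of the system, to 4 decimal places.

0.9756

A(RAID controller) = MTBF/(MTBF+MTTR) = 20965/(20965+92.1) = 0.995626
A(cache DIMM) = MTBF/(MTBF+MTTR) = 16667/(16667+54.1) = 0.996765
A(disk drive) = MTBF/(MTBF+MTTR) = 6351/(6351+109.3) = 0.983081
Series availability: 0.995626 × 0.996765 × 0.983081 = 0.9756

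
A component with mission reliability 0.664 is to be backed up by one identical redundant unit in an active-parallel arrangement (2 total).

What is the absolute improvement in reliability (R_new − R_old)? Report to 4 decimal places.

0.2231

R_before = 0.664
R_after = 1 − (1 − 0.664)^2 = 0.8871
ΔR = 0.8871 − 0.664 = 0.2231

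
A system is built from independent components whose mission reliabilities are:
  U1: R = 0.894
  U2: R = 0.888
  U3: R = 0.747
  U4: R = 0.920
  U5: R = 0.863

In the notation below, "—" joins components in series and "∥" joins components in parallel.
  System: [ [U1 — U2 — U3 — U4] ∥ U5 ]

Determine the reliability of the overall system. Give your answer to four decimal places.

0.9377

Series (U1, U2, U3, and U4): 0.894000 × 0.888000 × 0.747000 × 0.920000 = 0.545581
Parallel ([0.545581] and U5): 1 − (1 − 0.545581)(1 − 0.863000) = 0.9377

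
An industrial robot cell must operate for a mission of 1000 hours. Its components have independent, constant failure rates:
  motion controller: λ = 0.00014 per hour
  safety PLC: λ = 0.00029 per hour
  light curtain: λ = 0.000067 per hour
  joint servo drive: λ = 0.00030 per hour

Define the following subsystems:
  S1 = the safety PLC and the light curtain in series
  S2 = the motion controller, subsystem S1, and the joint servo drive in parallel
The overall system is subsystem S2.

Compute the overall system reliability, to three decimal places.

0.990

R(motion controller) = exp(−0.00014 × 1000) = 0.86936
R(safety PLC) = exp(−0.00029 × 1000) = 0.74826
R(light curtain) = exp(−0.000067 × 1000) = 0.93520
R(joint servo drive) = exp(−0.00030 × 1000) = 0.74082
Series (safety PLC and light curtain): 0.74826 × 0.93520 = 0.69977
Parallel (motion controller, [0.69977], and joint servo drive): 1 − (1 − 0.86936)(1 − 0.69977)(1 − 0.74082) = 0.990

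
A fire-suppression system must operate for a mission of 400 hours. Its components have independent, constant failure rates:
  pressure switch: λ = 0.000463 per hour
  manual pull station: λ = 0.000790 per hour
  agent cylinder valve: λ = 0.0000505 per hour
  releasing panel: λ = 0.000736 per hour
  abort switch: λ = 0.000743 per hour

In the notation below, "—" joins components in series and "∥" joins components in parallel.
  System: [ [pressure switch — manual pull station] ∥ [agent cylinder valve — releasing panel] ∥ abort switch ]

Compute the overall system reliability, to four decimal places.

0.9726

R(pressure switch) = exp(−0.000463 × 400) = 0.830938
R(manual pull station) = exp(−0.000790 × 400) = 0.729059
R(agent cylinder valve) = exp(−0.0000505 × 400) = 0.980003
R(releasing panel) = exp(−0.000736 × 400) = 0.744978
R(abort switch) = exp(−0.000743 × 400) = 0.742895
Series (pressure switch and manual pull station): 0.830938 × 0.729059 = 0.605803
Series (agent cylinder valve and releasing panel): 0.980003 × 0.744978 = 0.730081
Parallel ([0.605803], [0.730081], and abort switch): 1 − (1 − 0.605803)(1 − 0.730081)(1 − 0.742895) = 0.9726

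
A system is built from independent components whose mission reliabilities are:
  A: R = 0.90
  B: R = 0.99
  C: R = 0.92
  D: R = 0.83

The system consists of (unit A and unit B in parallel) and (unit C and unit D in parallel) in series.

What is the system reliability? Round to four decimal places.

Parallel (A and B): 1 − (1 − 0.900000)(1 − 0.990000) = 0.999000
Parallel (C and D): 1 − (1 − 0.920000)(1 − 0.830000) = 0.986400
Series ([0.999000] and [0.986400]): 0.999000 × 0.986400 = 0.9854

0.9854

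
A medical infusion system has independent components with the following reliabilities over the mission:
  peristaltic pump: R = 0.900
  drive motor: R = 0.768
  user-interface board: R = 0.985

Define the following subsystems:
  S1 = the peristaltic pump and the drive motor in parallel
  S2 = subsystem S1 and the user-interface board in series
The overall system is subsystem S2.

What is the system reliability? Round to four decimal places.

0.9621

Parallel (peristaltic pump and drive motor): 1 − (1 − 0.900000)(1 − 0.768000) = 0.976800
Series ([0.976800] and user-interface board): 0.976800 × 0.985000 = 0.9621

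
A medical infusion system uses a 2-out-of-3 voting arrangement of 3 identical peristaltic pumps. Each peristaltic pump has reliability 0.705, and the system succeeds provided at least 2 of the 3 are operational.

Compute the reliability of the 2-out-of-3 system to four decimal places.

0.7903

R = Σ_{i=2}^{3} C(3,i) p^i (1−p)^{3−i} with p = 0.705
C(3,2)·0.705^2·0.295^1 = 0.439867
C(3,3)·0.705^3·0.295^0 = 0.350403
Sum = 0.7903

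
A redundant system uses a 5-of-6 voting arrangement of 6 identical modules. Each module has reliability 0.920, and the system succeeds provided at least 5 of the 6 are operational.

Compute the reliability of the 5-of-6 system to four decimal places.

0.9227

R = Σ_{i=5}^{6} C(6,i) p^i (1−p)^{6−i} with p = 0.920
C(6,5)·0.920^5·0.080^1 = 0.316359
C(6,6)·0.920^6·0.080^0 = 0.606355
Sum = 0.9227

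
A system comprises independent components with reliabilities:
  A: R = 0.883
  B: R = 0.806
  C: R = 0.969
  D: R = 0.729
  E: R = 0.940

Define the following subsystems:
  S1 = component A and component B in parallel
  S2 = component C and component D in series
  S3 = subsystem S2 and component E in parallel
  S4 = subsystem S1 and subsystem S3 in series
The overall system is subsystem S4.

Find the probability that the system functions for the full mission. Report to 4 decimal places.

0.9601

Parallel (A and B): 1 − (1 − 0.883000)(1 − 0.806000) = 0.977302
Series (C and D): 0.969000 × 0.729000 = 0.706401
Parallel ([0.706401] and E): 1 − (1 − 0.706401)(1 − 0.940000) = 0.982384
Series ([0.977302] and [0.982384]): 0.977302 × 0.982384 = 0.9601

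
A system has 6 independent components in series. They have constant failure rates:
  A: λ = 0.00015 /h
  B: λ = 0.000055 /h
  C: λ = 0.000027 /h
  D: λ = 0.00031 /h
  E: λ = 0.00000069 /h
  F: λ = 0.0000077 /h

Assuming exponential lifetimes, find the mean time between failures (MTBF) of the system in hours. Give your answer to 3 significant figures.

Series of exponential components: λ_sys = Σ λ_i
λ_sys = 0.00015 + 0.000055 + 0.000027 + 0.00031 + 0.00000069 + 0.0000077 = 5.5039e-04 /h
MTBF = 1 / λ_sys = 1820 h

1820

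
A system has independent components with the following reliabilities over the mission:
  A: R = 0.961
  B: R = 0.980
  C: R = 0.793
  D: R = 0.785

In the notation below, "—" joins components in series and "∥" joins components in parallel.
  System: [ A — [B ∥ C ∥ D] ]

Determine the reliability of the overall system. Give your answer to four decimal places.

Parallel (B, C, and D): 1 − (1 − 0.980000)(1 − 0.793000)(1 − 0.785000) = 0.999110
Series (A and [0.999110]): 0.961000 × 0.999110 = 0.9601

0.9601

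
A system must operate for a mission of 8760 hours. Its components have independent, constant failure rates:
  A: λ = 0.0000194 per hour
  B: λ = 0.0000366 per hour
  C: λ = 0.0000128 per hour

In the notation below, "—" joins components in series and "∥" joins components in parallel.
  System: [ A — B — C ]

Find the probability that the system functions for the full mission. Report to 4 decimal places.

R(A) = exp(−0.0000194 × 8760) = 0.843712
R(B) = exp(−0.0000366 × 8760) = 0.725702
R(C) = exp(−0.0000128 × 8760) = 0.893930
Series (A, B, and C): 0.843712 × 0.725702 × 0.893930 = 0.5473

0.5473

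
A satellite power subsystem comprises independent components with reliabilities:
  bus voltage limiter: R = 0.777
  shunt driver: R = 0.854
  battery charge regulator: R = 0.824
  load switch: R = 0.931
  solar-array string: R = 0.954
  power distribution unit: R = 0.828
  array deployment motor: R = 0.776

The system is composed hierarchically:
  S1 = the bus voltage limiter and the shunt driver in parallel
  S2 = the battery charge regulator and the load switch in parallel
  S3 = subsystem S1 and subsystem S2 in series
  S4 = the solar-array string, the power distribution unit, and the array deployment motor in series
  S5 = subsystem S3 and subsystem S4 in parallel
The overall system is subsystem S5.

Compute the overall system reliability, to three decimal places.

Parallel (bus voltage limiter and shunt driver): 1 − (1 − 0.77700)(1 − 0.85400) = 0.96744
Parallel (battery charge regulator and load switch): 1 − (1 − 0.82400)(1 − 0.93100) = 0.98786
Series ([0.96744] and [0.98786]): 0.96744 × 0.98786 = 0.95570
Series (solar-array string, power distribution unit, and array deployment motor): 0.95400 × 0.82800 × 0.77600 = 0.61297
Parallel ([0.95570] and [0.61297]): 1 − (1 − 0.95570)(1 − 0.61297) = 0.983

0.983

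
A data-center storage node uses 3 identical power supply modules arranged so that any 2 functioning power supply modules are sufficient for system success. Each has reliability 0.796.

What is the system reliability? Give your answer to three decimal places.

R = Σ_{i=2}^{3} C(3,i) p^i (1−p)^{3−i} with p = 0.796
C(3,2)·0.796^2·0.204^1 = 0.38777
C(3,3)·0.796^3·0.204^0 = 0.50436
Sum = 0.892

0.892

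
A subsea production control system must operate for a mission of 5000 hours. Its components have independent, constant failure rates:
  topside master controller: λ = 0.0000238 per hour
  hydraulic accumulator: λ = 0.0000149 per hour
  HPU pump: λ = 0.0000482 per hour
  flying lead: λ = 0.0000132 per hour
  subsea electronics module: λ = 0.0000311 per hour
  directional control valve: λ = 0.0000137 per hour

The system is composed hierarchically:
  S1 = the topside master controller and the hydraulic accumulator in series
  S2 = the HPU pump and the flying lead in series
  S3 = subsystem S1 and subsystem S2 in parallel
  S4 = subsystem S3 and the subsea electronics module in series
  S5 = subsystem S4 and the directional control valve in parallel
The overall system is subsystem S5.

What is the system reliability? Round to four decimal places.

R(topside master controller) = exp(−0.0000238 × 5000) = 0.887808
R(hydraulic accumulator) = exp(−0.0000149 × 5000) = 0.928207
R(HPU pump) = exp(−0.0000482 × 5000) = 0.785842
R(flying lead) = exp(−0.0000132 × 5000) = 0.936131
R(subsea electronics module) = exp(−0.0000311 × 5000) = 0.855987
R(directional control valve) = exp(−0.0000137 × 5000) = 0.933793
Series (topside master controller and hydraulic accumulator): 0.887808 × 0.928207 = 0.824070
Series (HPU pump and flying lead): 0.785842 × 0.936131 = 0.735651
Parallel ([0.824070] and [0.735651]): 1 − (1 − 0.824070)(1 − 0.735651) = 0.953493
Series ([0.953493] and subsea electronics module): 0.953493 × 0.855987 = 0.816178
Parallel ([0.816178] and directional control valve): 1 − (1 − 0.816178)(1 − 0.933793) = 0.9878

0.9878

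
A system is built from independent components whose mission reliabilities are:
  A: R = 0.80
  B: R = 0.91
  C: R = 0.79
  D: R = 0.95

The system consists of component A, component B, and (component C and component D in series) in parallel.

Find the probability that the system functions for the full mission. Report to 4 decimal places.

0.9955

Series (C and D): 0.790000 × 0.950000 = 0.750500
Parallel (A, B, and [0.750500]): 1 − (1 − 0.800000)(1 − 0.910000)(1 − 0.750500) = 0.9955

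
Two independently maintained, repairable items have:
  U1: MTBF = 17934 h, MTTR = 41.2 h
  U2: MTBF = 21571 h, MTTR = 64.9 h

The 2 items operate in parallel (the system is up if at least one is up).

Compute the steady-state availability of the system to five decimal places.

0.99999

A(U1) = MTBF/(MTBF+MTTR) = 17934/(17934+41.2) = 0.997708
A(U2) = MTBF/(MTBF+MTTR) = 21571/(21571+64.9) = 0.997000
Parallel availability: 1 − (1 − 0.997708)(1 − 0.997000) = 0.99999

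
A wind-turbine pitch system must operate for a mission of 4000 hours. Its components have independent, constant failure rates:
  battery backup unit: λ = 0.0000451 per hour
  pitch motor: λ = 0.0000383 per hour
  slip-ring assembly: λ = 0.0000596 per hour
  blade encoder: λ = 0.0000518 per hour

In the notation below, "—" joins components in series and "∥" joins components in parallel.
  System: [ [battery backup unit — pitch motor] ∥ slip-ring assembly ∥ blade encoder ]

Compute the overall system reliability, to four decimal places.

R(battery backup unit) = exp(−0.0000451 × 4000) = 0.834936
R(pitch motor) = exp(−0.0000383 × 4000) = 0.857958
R(slip-ring assembly) = exp(−0.0000596 × 4000) = 0.787887
R(blade encoder) = exp(−0.0000518 × 4000) = 0.812857
Series (battery backup unit and pitch motor): 0.834936 × 0.857958 = 0.716340
Parallel ([0.716340], slip-ring assembly, and blade encoder): 1 − (1 − 0.716340)(1 − 0.787887)(1 − 0.812857) = 0.9887

0.9887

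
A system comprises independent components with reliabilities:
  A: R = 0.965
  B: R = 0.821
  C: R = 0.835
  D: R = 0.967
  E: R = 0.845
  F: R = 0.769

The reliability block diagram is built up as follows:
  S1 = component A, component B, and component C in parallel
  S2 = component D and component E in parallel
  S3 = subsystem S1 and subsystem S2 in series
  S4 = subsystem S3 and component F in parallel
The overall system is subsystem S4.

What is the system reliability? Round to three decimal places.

Parallel (A, B, and C): 1 − (1 − 0.96500)(1 − 0.82100)(1 − 0.83500) = 0.99897
Parallel (D and E): 1 − (1 − 0.96700)(1 − 0.84500) = 0.99489
Series ([0.99897] and [0.99489]): 0.99897 × 0.99489 = 0.99387
Parallel ([0.99387] and F): 1 − (1 − 0.99387)(1 − 0.76900) = 0.999

0.999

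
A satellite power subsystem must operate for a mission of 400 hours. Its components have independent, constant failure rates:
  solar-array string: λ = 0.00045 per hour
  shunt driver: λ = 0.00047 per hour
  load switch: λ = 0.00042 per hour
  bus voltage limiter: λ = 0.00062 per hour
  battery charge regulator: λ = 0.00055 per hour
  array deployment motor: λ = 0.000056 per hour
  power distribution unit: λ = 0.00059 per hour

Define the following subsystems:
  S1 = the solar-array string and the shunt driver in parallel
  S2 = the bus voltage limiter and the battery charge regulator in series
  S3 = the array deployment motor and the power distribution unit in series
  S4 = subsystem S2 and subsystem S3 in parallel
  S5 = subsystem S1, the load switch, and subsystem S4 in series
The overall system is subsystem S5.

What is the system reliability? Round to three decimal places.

0.752

R(solar-array string) = exp(−0.00045 × 400) = 0.83527
R(shunt driver) = exp(−0.00047 × 400) = 0.82861
R(load switch) = exp(−0.00042 × 400) = 0.84535
R(bus voltage limiter) = exp(−0.00062 × 400) = 0.78036
R(battery charge regulator) = exp(−0.00055 × 400) = 0.80252
R(array deployment motor) = exp(−0.000056 × 400) = 0.97785
R(power distribution unit) = exp(−0.00059 × 400) = 0.78978
Parallel (solar-array string and shunt driver): 1 − (1 − 0.83527)(1 − 0.82861) = 0.97177
Series (bus voltage limiter and battery charge regulator): 0.78036 × 0.80252 = 0.62625
Series (array deployment motor and power distribution unit): 0.97785 × 0.78978 = 0.77229
Parallel ([0.62625] and [0.77229]): 1 − (1 − 0.62625)(1 − 0.77229) = 0.91489
Series ([0.97177], load switch, and [0.91489]): 0.97177 × 0.84535 × 0.91489 = 0.752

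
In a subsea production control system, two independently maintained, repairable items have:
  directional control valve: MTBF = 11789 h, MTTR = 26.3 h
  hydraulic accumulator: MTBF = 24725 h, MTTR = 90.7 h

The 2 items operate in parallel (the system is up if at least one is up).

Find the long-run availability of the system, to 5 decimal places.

0.99999

A(directional control valve) = MTBF/(MTBF+MTTR) = 11789/(11789+26.3) = 0.997774
A(hydraulic accumulator) = MTBF/(MTBF+MTTR) = 24725/(24725+90.7) = 0.996345
Parallel availability: 1 − (1 − 0.997774)(1 − 0.996345) = 0.99999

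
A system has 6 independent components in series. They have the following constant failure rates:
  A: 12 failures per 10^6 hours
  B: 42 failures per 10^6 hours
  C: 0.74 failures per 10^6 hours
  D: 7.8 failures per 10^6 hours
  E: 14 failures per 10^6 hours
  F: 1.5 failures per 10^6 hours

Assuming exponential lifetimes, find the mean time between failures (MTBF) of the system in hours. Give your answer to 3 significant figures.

12800

Series of exponential components: λ_sys = Σ λ_i
λ_sys = 0.000012 + 0.000042 + 0.00000074 + 0.0000078 + 0.000014 + 0.0000015 = 7.8040e-05 /h
MTBF = 1 / λ_sys = 12800 h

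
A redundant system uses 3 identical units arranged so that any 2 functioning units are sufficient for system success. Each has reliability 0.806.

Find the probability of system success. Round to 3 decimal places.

0.902

R = Σ_{i=2}^{3} C(3,i) p^i (1−p)^{3−i} with p = 0.806
C(3,2)·0.806^2·0.194^1 = 0.37809
C(3,3)·0.806^3·0.194^0 = 0.52361
Sum = 0.902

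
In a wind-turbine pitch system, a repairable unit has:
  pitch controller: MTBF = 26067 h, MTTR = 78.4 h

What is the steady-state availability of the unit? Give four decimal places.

A(pitch controller) = MTBF/(MTBF+MTTR) = 26067/(26067+78.4) = 0.9970

0.9970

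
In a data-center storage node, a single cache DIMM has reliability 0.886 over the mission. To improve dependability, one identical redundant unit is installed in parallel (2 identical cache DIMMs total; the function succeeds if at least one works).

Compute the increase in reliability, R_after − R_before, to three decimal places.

R_before = 0.886
R_after = 1 − (1 − 0.886)^2 = 0.987
ΔR = 0.987 − 0.886 = 0.101

0.101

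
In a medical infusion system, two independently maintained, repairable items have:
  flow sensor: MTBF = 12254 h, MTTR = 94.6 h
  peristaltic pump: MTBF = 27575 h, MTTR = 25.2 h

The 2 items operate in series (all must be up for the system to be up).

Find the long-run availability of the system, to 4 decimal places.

0.9914

A(flow sensor) = MTBF/(MTBF+MTTR) = 12254/(12254+94.6) = 0.992339
A(peristaltic pump) = MTBF/(MTBF+MTTR) = 27575/(27575+25.2) = 0.999087
Series availability: 0.992339 × 0.999087 = 0.9914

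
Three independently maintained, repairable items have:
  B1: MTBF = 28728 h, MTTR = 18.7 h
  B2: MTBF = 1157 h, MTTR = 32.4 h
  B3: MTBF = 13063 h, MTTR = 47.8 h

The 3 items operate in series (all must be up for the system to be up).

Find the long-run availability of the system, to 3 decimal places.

A(B1) = MTBF/(MTBF+MTTR) = 28728/(28728+18.7) = 0.999349
A(B2) = MTBF/(MTBF+MTTR) = 1157/(1157+32.4) = 0.972759
A(B3) = MTBF/(MTBF+MTTR) = 13063/(13063+47.8) = 0.996354
Series availability: 0.999349 × 0.972759 × 0.996354 = 0.969

0.969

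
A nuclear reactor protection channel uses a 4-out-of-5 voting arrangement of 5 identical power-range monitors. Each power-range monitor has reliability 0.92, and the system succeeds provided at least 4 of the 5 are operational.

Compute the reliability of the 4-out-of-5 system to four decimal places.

R = Σ_{i=4}^{5} C(5,i) p^i (1−p)^{5−i} with p = 0.92
C(5,4)·0.92^4·0.08^1 = 0.286557
C(5,5)·0.92^5·0.08^0 = 0.659082
Sum = 0.9456

0.9456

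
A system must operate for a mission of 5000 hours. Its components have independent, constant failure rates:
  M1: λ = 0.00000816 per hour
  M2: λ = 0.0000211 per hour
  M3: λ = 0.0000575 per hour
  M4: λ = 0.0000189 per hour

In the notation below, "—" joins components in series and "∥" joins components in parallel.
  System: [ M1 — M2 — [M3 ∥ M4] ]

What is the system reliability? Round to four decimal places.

0.8444

R(M1) = exp(−0.00000816 × 5000) = 0.960021
R(M2) = exp(−0.0000211 × 5000) = 0.899874
R(M3) = exp(−0.0000575 × 5000) = 0.750137
R(M4) = exp(−0.0000189 × 5000) = 0.909828
Parallel (M3 and M4): 1 − (1 − 0.750137)(1 − 0.909828) = 0.977469
Series (M1, M2, and [0.977469]): 0.960021 × 0.899874 × 0.977469 = 0.8444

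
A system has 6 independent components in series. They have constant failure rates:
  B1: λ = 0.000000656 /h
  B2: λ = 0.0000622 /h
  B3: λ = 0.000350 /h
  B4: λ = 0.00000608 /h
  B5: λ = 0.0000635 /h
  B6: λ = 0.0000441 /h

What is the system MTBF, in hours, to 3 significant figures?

1900

Series of exponential components: λ_sys = Σ λ_i
λ_sys = 0.000000656 + 0.0000622 + 0.000350 + 0.00000608 + 0.0000635 + 0.0000441 = 5.2654e-04 /h
MTBF = 1 / λ_sys = 1900 h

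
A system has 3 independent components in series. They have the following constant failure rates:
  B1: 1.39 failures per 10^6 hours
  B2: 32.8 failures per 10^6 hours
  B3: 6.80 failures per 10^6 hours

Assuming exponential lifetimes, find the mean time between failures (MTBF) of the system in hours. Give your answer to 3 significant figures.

24400

Series of exponential components: λ_sys = Σ λ_i
λ_sys = 0.00000139 + 0.0000328 + 0.00000680 = 4.0990e-05 /h
MTBF = 1 / λ_sys = 24400 h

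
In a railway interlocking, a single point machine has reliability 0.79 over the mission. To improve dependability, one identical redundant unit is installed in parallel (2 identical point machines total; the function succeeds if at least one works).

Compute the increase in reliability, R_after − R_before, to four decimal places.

0.1659

R_before = 0.79
R_after = 1 − (1 − 0.79)^2 = 0.9559
ΔR = 0.9559 − 0.79 = 0.1659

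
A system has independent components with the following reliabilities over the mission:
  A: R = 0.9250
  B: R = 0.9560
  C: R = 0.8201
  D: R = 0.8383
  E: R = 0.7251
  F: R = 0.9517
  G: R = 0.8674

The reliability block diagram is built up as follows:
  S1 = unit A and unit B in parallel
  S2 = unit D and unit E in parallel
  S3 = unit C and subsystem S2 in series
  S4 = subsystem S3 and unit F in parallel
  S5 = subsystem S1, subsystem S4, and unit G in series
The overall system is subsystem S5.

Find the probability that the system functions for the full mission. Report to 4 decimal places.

0.8555

Parallel (A and B): 1 − (1 − 0.925000)(1 − 0.956000) = 0.996700
Parallel (D and E): 1 − (1 − 0.838300)(1 − 0.725100) = 0.955549
Series (C and [0.955549]): 0.820100 × 0.955549 = 0.783646
Parallel ([0.783646] and F): 1 − (1 − 0.783646)(1 − 0.951700) = 0.989550
Series ([0.996700], [0.989550], and G): 0.996700 × 0.989550 × 0.867400 = 0.8555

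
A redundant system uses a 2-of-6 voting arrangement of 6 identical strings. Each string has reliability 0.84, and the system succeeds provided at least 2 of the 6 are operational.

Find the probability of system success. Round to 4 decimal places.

R = Σ_{i=2}^{6} C(6,i) p^i (1−p)^{6−i} with p = 0.84
C(6,2)·0.84^2·0.16^4 = 0.006936
C(6,3)·0.84^3·0.16^3 = 0.048554
C(6,4)·0.84^4·0.16^2 = 0.191183
C(6,5)·0.84^5·0.16^1 = 0.401483
C(6,6)·0.84^6·0.16^0 = 0.351298
Sum = 0.9995

0.9995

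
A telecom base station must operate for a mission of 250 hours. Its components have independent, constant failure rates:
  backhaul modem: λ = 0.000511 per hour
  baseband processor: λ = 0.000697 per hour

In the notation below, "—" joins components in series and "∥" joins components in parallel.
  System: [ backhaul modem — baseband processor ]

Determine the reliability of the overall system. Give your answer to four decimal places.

R(backhaul modem) = exp(−0.000511 × 250) = 0.880073
R(baseband processor) = exp(−0.000697 × 250) = 0.840087
Series (backhaul modem and baseband processor): 0.880073 × 0.840087 = 0.7393

0.7393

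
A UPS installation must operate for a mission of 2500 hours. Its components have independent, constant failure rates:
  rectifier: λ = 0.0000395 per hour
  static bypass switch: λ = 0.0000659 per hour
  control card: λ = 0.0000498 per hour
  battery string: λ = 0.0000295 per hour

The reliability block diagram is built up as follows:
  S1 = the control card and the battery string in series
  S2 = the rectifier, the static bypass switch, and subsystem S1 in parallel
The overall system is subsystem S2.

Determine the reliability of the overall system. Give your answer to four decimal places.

R(rectifier) = exp(−0.0000395 × 2500) = 0.905969
R(static bypass switch) = exp(−0.0000659 × 2500) = 0.848106
R(control card) = exp(−0.0000498 × 2500) = 0.882938
R(battery string) = exp(−0.0000295 × 2500) = 0.928904
Series (control card and battery string): 0.882938 × 0.928904 = 0.820165
Parallel (rectifier, static bypass switch, and [0.820165]): 1 − (1 − 0.905969)(1 − 0.848106)(1 − 0.820165) = 0.9974

0.9974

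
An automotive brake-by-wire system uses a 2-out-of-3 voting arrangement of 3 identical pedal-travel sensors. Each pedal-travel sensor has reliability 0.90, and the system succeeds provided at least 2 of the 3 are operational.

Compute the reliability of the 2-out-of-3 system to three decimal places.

R = Σ_{i=2}^{3} C(3,i) p^i (1−p)^{3−i} with p = 0.90
C(3,2)·0.90^2·0.10^1 = 0.24300
C(3,3)·0.90^3·0.10^0 = 0.72900
Sum = 0.972

0.972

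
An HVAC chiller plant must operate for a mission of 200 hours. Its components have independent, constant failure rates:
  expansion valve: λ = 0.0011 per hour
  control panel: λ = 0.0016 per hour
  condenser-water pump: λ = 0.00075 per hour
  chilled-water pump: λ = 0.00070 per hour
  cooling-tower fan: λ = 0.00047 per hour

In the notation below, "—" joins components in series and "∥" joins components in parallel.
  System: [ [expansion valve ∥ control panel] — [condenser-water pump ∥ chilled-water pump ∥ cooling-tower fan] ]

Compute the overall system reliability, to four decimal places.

R(expansion valve) = exp(−0.0011 × 200) = 0.802519
R(control panel) = exp(−0.0016 × 200) = 0.726149
R(condenser-water pump) = exp(−0.00075 × 200) = 0.860708
R(chilled-water pump) = exp(−0.00070 × 200) = 0.869358
R(cooling-tower fan) = exp(−0.00047 × 200) = 0.910283
Parallel (expansion valve and control panel): 1 − (1 − 0.802519)(1 − 0.726149) = 0.945920
Parallel (condenser-water pump, chilled-water pump, and cooling-tower fan): 1 − (1 − 0.860708)(1 − 0.869358)(1 − 0.910283) = 0.998367
Series ([0.945920] and [0.998367]): 0.945920 × 0.998367 = 0.9444

0.9444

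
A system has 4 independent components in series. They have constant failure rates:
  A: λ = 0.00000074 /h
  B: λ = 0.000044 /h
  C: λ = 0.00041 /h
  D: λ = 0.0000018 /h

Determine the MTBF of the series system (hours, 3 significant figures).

Series of exponential components: λ_sys = Σ λ_i
λ_sys = 0.00000074 + 0.000044 + 0.00041 + 0.0000018 = 4.5654e-04 /h
MTBF = 1 / λ_sys = 2190 h

2190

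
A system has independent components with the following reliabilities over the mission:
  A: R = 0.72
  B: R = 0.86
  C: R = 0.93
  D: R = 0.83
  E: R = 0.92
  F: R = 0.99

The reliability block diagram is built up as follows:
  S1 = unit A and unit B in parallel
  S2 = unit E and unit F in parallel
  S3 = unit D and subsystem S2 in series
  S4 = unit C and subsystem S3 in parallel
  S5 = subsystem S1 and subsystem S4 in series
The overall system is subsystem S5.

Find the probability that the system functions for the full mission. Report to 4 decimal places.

Parallel (A and B): 1 − (1 − 0.720000)(1 − 0.860000) = 0.960800
Parallel (E and F): 1 − (1 − 0.920000)(1 − 0.990000) = 0.999200
Series (D and [0.999200]): 0.830000 × 0.999200 = 0.829336
Parallel (C and [0.829336]): 1 − (1 − 0.930000)(1 − 0.829336) = 0.988054
Series ([0.960800] and [0.988054]): 0.960800 × 0.988054 = 0.9493

0.9493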